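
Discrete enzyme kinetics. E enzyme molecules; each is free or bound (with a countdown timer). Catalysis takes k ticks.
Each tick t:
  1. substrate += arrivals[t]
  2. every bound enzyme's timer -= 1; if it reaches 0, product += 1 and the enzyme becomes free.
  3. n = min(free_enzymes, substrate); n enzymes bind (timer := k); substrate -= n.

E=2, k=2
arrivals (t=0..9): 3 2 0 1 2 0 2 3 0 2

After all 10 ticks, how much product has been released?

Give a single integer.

Answer: 8

Derivation:
t=0: arr=3 -> substrate=1 bound=2 product=0
t=1: arr=2 -> substrate=3 bound=2 product=0
t=2: arr=0 -> substrate=1 bound=2 product=2
t=3: arr=1 -> substrate=2 bound=2 product=2
t=4: arr=2 -> substrate=2 bound=2 product=4
t=5: arr=0 -> substrate=2 bound=2 product=4
t=6: arr=2 -> substrate=2 bound=2 product=6
t=7: arr=3 -> substrate=5 bound=2 product=6
t=8: arr=0 -> substrate=3 bound=2 product=8
t=9: arr=2 -> substrate=5 bound=2 product=8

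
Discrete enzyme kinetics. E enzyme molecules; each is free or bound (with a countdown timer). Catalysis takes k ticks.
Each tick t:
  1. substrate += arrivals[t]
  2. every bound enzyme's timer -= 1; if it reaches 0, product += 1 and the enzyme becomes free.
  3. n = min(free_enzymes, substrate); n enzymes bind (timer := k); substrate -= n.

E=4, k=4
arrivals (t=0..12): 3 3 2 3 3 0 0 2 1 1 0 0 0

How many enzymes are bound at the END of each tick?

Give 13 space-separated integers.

Answer: 3 4 4 4 4 4 4 4 4 4 4 4 4

Derivation:
t=0: arr=3 -> substrate=0 bound=3 product=0
t=1: arr=3 -> substrate=2 bound=4 product=0
t=2: arr=2 -> substrate=4 bound=4 product=0
t=3: arr=3 -> substrate=7 bound=4 product=0
t=4: arr=3 -> substrate=7 bound=4 product=3
t=5: arr=0 -> substrate=6 bound=4 product=4
t=6: arr=0 -> substrate=6 bound=4 product=4
t=7: arr=2 -> substrate=8 bound=4 product=4
t=8: arr=1 -> substrate=6 bound=4 product=7
t=9: arr=1 -> substrate=6 bound=4 product=8
t=10: arr=0 -> substrate=6 bound=4 product=8
t=11: arr=0 -> substrate=6 bound=4 product=8
t=12: arr=0 -> substrate=3 bound=4 product=11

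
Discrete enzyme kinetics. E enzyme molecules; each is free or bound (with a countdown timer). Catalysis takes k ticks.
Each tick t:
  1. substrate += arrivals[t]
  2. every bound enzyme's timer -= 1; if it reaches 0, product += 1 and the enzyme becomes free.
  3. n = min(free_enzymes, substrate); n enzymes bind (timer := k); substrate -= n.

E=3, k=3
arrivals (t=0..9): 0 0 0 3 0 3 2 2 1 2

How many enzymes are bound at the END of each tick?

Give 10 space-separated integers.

t=0: arr=0 -> substrate=0 bound=0 product=0
t=1: arr=0 -> substrate=0 bound=0 product=0
t=2: arr=0 -> substrate=0 bound=0 product=0
t=3: arr=3 -> substrate=0 bound=3 product=0
t=4: arr=0 -> substrate=0 bound=3 product=0
t=5: arr=3 -> substrate=3 bound=3 product=0
t=6: arr=2 -> substrate=2 bound=3 product=3
t=7: arr=2 -> substrate=4 bound=3 product=3
t=8: arr=1 -> substrate=5 bound=3 product=3
t=9: arr=2 -> substrate=4 bound=3 product=6

Answer: 0 0 0 3 3 3 3 3 3 3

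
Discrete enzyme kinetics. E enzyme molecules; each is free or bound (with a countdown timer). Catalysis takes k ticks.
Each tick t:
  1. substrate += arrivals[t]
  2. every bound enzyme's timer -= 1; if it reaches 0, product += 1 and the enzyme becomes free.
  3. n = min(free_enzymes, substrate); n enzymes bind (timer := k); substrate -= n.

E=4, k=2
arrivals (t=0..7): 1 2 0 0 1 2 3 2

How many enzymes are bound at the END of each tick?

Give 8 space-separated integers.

Answer: 1 3 2 0 1 3 4 4

Derivation:
t=0: arr=1 -> substrate=0 bound=1 product=0
t=1: arr=2 -> substrate=0 bound=3 product=0
t=2: arr=0 -> substrate=0 bound=2 product=1
t=3: arr=0 -> substrate=0 bound=0 product=3
t=4: arr=1 -> substrate=0 bound=1 product=3
t=5: arr=2 -> substrate=0 bound=3 product=3
t=6: arr=3 -> substrate=1 bound=4 product=4
t=7: arr=2 -> substrate=1 bound=4 product=6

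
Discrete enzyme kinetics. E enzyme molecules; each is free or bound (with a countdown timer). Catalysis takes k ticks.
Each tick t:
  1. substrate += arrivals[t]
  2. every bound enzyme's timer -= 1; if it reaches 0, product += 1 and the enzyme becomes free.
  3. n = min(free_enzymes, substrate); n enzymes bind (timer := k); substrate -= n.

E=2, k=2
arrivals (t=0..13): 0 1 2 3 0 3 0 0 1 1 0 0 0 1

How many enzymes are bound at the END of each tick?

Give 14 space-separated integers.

Answer: 0 1 2 2 2 2 2 2 2 2 2 2 1 1

Derivation:
t=0: arr=0 -> substrate=0 bound=0 product=0
t=1: arr=1 -> substrate=0 bound=1 product=0
t=2: arr=2 -> substrate=1 bound=2 product=0
t=3: arr=3 -> substrate=3 bound=2 product=1
t=4: arr=0 -> substrate=2 bound=2 product=2
t=5: arr=3 -> substrate=4 bound=2 product=3
t=6: arr=0 -> substrate=3 bound=2 product=4
t=7: arr=0 -> substrate=2 bound=2 product=5
t=8: arr=1 -> substrate=2 bound=2 product=6
t=9: arr=1 -> substrate=2 bound=2 product=7
t=10: arr=0 -> substrate=1 bound=2 product=8
t=11: arr=0 -> substrate=0 bound=2 product=9
t=12: arr=0 -> substrate=0 bound=1 product=10
t=13: arr=1 -> substrate=0 bound=1 product=11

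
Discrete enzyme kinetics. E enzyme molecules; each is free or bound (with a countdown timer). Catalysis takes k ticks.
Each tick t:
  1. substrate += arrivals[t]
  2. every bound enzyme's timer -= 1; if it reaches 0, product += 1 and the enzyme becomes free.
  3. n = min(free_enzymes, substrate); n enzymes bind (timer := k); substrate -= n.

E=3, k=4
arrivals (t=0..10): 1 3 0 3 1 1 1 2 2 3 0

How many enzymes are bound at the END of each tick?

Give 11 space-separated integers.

Answer: 1 3 3 3 3 3 3 3 3 3 3

Derivation:
t=0: arr=1 -> substrate=0 bound=1 product=0
t=1: arr=3 -> substrate=1 bound=3 product=0
t=2: arr=0 -> substrate=1 bound=3 product=0
t=3: arr=3 -> substrate=4 bound=3 product=0
t=4: arr=1 -> substrate=4 bound=3 product=1
t=5: arr=1 -> substrate=3 bound=3 product=3
t=6: arr=1 -> substrate=4 bound=3 product=3
t=7: arr=2 -> substrate=6 bound=3 product=3
t=8: arr=2 -> substrate=7 bound=3 product=4
t=9: arr=3 -> substrate=8 bound=3 product=6
t=10: arr=0 -> substrate=8 bound=3 product=6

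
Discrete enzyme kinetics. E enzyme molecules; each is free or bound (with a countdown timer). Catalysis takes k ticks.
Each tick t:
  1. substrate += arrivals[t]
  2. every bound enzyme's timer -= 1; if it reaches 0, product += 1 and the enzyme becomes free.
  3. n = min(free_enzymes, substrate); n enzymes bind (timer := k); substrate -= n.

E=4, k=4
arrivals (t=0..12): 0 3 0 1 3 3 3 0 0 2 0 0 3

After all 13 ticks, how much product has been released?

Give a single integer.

Answer: 8

Derivation:
t=0: arr=0 -> substrate=0 bound=0 product=0
t=1: arr=3 -> substrate=0 bound=3 product=0
t=2: arr=0 -> substrate=0 bound=3 product=0
t=3: arr=1 -> substrate=0 bound=4 product=0
t=4: arr=3 -> substrate=3 bound=4 product=0
t=5: arr=3 -> substrate=3 bound=4 product=3
t=6: arr=3 -> substrate=6 bound=4 product=3
t=7: arr=0 -> substrate=5 bound=4 product=4
t=8: arr=0 -> substrate=5 bound=4 product=4
t=9: arr=2 -> substrate=4 bound=4 product=7
t=10: arr=0 -> substrate=4 bound=4 product=7
t=11: arr=0 -> substrate=3 bound=4 product=8
t=12: arr=3 -> substrate=6 bound=4 product=8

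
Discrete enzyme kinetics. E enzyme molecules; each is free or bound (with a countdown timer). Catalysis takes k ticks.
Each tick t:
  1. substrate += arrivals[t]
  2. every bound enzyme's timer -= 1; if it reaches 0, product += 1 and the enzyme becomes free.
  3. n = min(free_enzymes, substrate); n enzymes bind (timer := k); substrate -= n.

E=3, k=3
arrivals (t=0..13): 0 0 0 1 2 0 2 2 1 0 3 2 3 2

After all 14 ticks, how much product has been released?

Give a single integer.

t=0: arr=0 -> substrate=0 bound=0 product=0
t=1: arr=0 -> substrate=0 bound=0 product=0
t=2: arr=0 -> substrate=0 bound=0 product=0
t=3: arr=1 -> substrate=0 bound=1 product=0
t=4: arr=2 -> substrate=0 bound=3 product=0
t=5: arr=0 -> substrate=0 bound=3 product=0
t=6: arr=2 -> substrate=1 bound=3 product=1
t=7: arr=2 -> substrate=1 bound=3 product=3
t=8: arr=1 -> substrate=2 bound=3 product=3
t=9: arr=0 -> substrate=1 bound=3 product=4
t=10: arr=3 -> substrate=2 bound=3 product=6
t=11: arr=2 -> substrate=4 bound=3 product=6
t=12: arr=3 -> substrate=6 bound=3 product=7
t=13: arr=2 -> substrate=6 bound=3 product=9

Answer: 9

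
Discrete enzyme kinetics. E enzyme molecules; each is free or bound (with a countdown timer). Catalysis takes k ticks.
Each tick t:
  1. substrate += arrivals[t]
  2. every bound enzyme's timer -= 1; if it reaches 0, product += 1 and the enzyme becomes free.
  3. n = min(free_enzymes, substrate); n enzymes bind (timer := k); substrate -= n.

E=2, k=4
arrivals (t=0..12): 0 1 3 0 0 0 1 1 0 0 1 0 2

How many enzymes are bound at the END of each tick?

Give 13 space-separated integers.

Answer: 0 1 2 2 2 2 2 2 2 2 2 2 2

Derivation:
t=0: arr=0 -> substrate=0 bound=0 product=0
t=1: arr=1 -> substrate=0 bound=1 product=0
t=2: arr=3 -> substrate=2 bound=2 product=0
t=3: arr=0 -> substrate=2 bound=2 product=0
t=4: arr=0 -> substrate=2 bound=2 product=0
t=5: arr=0 -> substrate=1 bound=2 product=1
t=6: arr=1 -> substrate=1 bound=2 product=2
t=7: arr=1 -> substrate=2 bound=2 product=2
t=8: arr=0 -> substrate=2 bound=2 product=2
t=9: arr=0 -> substrate=1 bound=2 product=3
t=10: arr=1 -> substrate=1 bound=2 product=4
t=11: arr=0 -> substrate=1 bound=2 product=4
t=12: arr=2 -> substrate=3 bound=2 product=4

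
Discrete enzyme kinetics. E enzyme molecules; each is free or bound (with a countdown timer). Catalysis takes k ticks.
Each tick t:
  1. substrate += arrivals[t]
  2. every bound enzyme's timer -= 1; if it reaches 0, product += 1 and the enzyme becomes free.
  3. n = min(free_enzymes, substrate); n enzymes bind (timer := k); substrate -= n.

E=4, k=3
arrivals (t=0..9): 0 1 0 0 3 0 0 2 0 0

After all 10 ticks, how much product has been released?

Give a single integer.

Answer: 4

Derivation:
t=0: arr=0 -> substrate=0 bound=0 product=0
t=1: arr=1 -> substrate=0 bound=1 product=0
t=2: arr=0 -> substrate=0 bound=1 product=0
t=3: arr=0 -> substrate=0 bound=1 product=0
t=4: arr=3 -> substrate=0 bound=3 product=1
t=5: arr=0 -> substrate=0 bound=3 product=1
t=6: arr=0 -> substrate=0 bound=3 product=1
t=7: arr=2 -> substrate=0 bound=2 product=4
t=8: arr=0 -> substrate=0 bound=2 product=4
t=9: arr=0 -> substrate=0 bound=2 product=4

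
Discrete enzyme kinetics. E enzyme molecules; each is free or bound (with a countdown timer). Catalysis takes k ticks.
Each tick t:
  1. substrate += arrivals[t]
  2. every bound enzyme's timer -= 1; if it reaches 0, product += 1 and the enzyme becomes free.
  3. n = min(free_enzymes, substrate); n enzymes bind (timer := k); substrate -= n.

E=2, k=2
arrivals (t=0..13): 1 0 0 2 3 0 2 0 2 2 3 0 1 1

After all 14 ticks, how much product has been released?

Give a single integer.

t=0: arr=1 -> substrate=0 bound=1 product=0
t=1: arr=0 -> substrate=0 bound=1 product=0
t=2: arr=0 -> substrate=0 bound=0 product=1
t=3: arr=2 -> substrate=0 bound=2 product=1
t=4: arr=3 -> substrate=3 bound=2 product=1
t=5: arr=0 -> substrate=1 bound=2 product=3
t=6: arr=2 -> substrate=3 bound=2 product=3
t=7: arr=0 -> substrate=1 bound=2 product=5
t=8: arr=2 -> substrate=3 bound=2 product=5
t=9: arr=2 -> substrate=3 bound=2 product=7
t=10: arr=3 -> substrate=6 bound=2 product=7
t=11: arr=0 -> substrate=4 bound=2 product=9
t=12: arr=1 -> substrate=5 bound=2 product=9
t=13: arr=1 -> substrate=4 bound=2 product=11

Answer: 11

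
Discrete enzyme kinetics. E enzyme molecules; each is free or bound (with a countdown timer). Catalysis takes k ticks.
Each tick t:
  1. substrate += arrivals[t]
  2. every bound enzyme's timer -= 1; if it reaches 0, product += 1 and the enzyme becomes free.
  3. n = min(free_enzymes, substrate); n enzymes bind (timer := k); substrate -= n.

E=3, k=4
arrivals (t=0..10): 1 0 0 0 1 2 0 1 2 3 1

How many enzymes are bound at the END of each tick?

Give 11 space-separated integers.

Answer: 1 1 1 1 1 3 3 3 3 3 3

Derivation:
t=0: arr=1 -> substrate=0 bound=1 product=0
t=1: arr=0 -> substrate=0 bound=1 product=0
t=2: arr=0 -> substrate=0 bound=1 product=0
t=3: arr=0 -> substrate=0 bound=1 product=0
t=4: arr=1 -> substrate=0 bound=1 product=1
t=5: arr=2 -> substrate=0 bound=3 product=1
t=6: arr=0 -> substrate=0 bound=3 product=1
t=7: arr=1 -> substrate=1 bound=3 product=1
t=8: arr=2 -> substrate=2 bound=3 product=2
t=9: arr=3 -> substrate=3 bound=3 product=4
t=10: arr=1 -> substrate=4 bound=3 product=4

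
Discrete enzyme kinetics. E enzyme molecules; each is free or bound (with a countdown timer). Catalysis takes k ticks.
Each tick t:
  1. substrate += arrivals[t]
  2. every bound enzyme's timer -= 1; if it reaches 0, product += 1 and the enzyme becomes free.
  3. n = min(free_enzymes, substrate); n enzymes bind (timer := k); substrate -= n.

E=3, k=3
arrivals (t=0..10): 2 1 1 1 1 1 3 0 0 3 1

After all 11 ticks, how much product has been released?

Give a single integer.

Answer: 9

Derivation:
t=0: arr=2 -> substrate=0 bound=2 product=0
t=1: arr=1 -> substrate=0 bound=3 product=0
t=2: arr=1 -> substrate=1 bound=3 product=0
t=3: arr=1 -> substrate=0 bound=3 product=2
t=4: arr=1 -> substrate=0 bound=3 product=3
t=5: arr=1 -> substrate=1 bound=3 product=3
t=6: arr=3 -> substrate=2 bound=3 product=5
t=7: arr=0 -> substrate=1 bound=3 product=6
t=8: arr=0 -> substrate=1 bound=3 product=6
t=9: arr=3 -> substrate=2 bound=3 product=8
t=10: arr=1 -> substrate=2 bound=3 product=9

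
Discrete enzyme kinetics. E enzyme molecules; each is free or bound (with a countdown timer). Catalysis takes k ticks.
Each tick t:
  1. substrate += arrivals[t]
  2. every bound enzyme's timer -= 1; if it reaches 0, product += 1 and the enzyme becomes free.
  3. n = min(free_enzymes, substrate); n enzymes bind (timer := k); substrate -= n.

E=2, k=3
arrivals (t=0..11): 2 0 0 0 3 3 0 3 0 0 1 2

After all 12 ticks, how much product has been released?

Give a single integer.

Answer: 6

Derivation:
t=0: arr=2 -> substrate=0 bound=2 product=0
t=1: arr=0 -> substrate=0 bound=2 product=0
t=2: arr=0 -> substrate=0 bound=2 product=0
t=3: arr=0 -> substrate=0 bound=0 product=2
t=4: arr=3 -> substrate=1 bound=2 product=2
t=5: arr=3 -> substrate=4 bound=2 product=2
t=6: arr=0 -> substrate=4 bound=2 product=2
t=7: arr=3 -> substrate=5 bound=2 product=4
t=8: arr=0 -> substrate=5 bound=2 product=4
t=9: arr=0 -> substrate=5 bound=2 product=4
t=10: arr=1 -> substrate=4 bound=2 product=6
t=11: arr=2 -> substrate=6 bound=2 product=6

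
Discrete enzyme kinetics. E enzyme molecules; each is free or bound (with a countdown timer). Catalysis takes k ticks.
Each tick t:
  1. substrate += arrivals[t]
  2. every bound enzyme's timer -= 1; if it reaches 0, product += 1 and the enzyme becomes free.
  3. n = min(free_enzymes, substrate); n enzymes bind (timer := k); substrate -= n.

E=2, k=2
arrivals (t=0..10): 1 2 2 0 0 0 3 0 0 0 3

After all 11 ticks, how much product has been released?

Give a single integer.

Answer: 8

Derivation:
t=0: arr=1 -> substrate=0 bound=1 product=0
t=1: arr=2 -> substrate=1 bound=2 product=0
t=2: arr=2 -> substrate=2 bound=2 product=1
t=3: arr=0 -> substrate=1 bound=2 product=2
t=4: arr=0 -> substrate=0 bound=2 product=3
t=5: arr=0 -> substrate=0 bound=1 product=4
t=6: arr=3 -> substrate=1 bound=2 product=5
t=7: arr=0 -> substrate=1 bound=2 product=5
t=8: arr=0 -> substrate=0 bound=1 product=7
t=9: arr=0 -> substrate=0 bound=1 product=7
t=10: arr=3 -> substrate=1 bound=2 product=8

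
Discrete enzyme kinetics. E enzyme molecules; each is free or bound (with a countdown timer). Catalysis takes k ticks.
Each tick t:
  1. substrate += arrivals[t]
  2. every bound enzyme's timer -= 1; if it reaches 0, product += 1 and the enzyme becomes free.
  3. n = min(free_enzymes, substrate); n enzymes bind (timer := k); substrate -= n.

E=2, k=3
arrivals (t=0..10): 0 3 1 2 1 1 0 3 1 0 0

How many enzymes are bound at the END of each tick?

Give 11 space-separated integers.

t=0: arr=0 -> substrate=0 bound=0 product=0
t=1: arr=3 -> substrate=1 bound=2 product=0
t=2: arr=1 -> substrate=2 bound=2 product=0
t=3: arr=2 -> substrate=4 bound=2 product=0
t=4: arr=1 -> substrate=3 bound=2 product=2
t=5: arr=1 -> substrate=4 bound=2 product=2
t=6: arr=0 -> substrate=4 bound=2 product=2
t=7: arr=3 -> substrate=5 bound=2 product=4
t=8: arr=1 -> substrate=6 bound=2 product=4
t=9: arr=0 -> substrate=6 bound=2 product=4
t=10: arr=0 -> substrate=4 bound=2 product=6

Answer: 0 2 2 2 2 2 2 2 2 2 2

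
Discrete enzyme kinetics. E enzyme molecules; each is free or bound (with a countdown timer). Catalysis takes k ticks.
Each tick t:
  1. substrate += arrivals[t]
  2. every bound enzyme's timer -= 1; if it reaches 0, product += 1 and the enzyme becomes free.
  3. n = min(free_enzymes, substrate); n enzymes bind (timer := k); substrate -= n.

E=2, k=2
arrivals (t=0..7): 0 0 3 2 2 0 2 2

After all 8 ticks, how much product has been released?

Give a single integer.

t=0: arr=0 -> substrate=0 bound=0 product=0
t=1: arr=0 -> substrate=0 bound=0 product=0
t=2: arr=3 -> substrate=1 bound=2 product=0
t=3: arr=2 -> substrate=3 bound=2 product=0
t=4: arr=2 -> substrate=3 bound=2 product=2
t=5: arr=0 -> substrate=3 bound=2 product=2
t=6: arr=2 -> substrate=3 bound=2 product=4
t=7: arr=2 -> substrate=5 bound=2 product=4

Answer: 4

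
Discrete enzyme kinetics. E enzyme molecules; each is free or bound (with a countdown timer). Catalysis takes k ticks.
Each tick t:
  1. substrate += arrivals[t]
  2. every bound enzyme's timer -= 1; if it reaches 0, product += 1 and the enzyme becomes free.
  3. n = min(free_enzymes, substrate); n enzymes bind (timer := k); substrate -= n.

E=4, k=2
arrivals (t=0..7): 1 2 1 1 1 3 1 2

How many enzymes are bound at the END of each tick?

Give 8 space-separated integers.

Answer: 1 3 3 2 2 4 4 3

Derivation:
t=0: arr=1 -> substrate=0 bound=1 product=0
t=1: arr=2 -> substrate=0 bound=3 product=0
t=2: arr=1 -> substrate=0 bound=3 product=1
t=3: arr=1 -> substrate=0 bound=2 product=3
t=4: arr=1 -> substrate=0 bound=2 product=4
t=5: arr=3 -> substrate=0 bound=4 product=5
t=6: arr=1 -> substrate=0 bound=4 product=6
t=7: arr=2 -> substrate=0 bound=3 product=9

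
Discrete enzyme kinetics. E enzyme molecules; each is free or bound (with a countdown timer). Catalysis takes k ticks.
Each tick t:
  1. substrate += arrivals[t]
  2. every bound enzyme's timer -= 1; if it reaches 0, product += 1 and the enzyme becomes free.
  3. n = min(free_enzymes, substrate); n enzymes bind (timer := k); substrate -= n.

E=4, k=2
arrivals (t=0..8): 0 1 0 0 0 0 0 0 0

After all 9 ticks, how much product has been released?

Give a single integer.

t=0: arr=0 -> substrate=0 bound=0 product=0
t=1: arr=1 -> substrate=0 bound=1 product=0
t=2: arr=0 -> substrate=0 bound=1 product=0
t=3: arr=0 -> substrate=0 bound=0 product=1
t=4: arr=0 -> substrate=0 bound=0 product=1
t=5: arr=0 -> substrate=0 bound=0 product=1
t=6: arr=0 -> substrate=0 bound=0 product=1
t=7: arr=0 -> substrate=0 bound=0 product=1
t=8: arr=0 -> substrate=0 bound=0 product=1

Answer: 1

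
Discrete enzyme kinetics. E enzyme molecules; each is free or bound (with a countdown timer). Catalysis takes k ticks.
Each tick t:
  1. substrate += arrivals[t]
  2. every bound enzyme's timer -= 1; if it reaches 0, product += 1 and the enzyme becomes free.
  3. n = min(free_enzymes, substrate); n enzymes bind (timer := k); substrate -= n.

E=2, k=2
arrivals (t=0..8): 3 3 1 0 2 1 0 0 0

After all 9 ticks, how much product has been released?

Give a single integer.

Answer: 8

Derivation:
t=0: arr=3 -> substrate=1 bound=2 product=0
t=1: arr=3 -> substrate=4 bound=2 product=0
t=2: arr=1 -> substrate=3 bound=2 product=2
t=3: arr=0 -> substrate=3 bound=2 product=2
t=4: arr=2 -> substrate=3 bound=2 product=4
t=5: arr=1 -> substrate=4 bound=2 product=4
t=6: arr=0 -> substrate=2 bound=2 product=6
t=7: arr=0 -> substrate=2 bound=2 product=6
t=8: arr=0 -> substrate=0 bound=2 product=8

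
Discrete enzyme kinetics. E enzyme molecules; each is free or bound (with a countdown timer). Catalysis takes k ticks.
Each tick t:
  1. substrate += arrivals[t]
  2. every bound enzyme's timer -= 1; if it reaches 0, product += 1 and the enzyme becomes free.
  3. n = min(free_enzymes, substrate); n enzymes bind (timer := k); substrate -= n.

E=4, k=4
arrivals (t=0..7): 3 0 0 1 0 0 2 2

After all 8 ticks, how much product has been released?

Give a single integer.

t=0: arr=3 -> substrate=0 bound=3 product=0
t=1: arr=0 -> substrate=0 bound=3 product=0
t=2: arr=0 -> substrate=0 bound=3 product=0
t=3: arr=1 -> substrate=0 bound=4 product=0
t=4: arr=0 -> substrate=0 bound=1 product=3
t=5: arr=0 -> substrate=0 bound=1 product=3
t=6: arr=2 -> substrate=0 bound=3 product=3
t=7: arr=2 -> substrate=0 bound=4 product=4

Answer: 4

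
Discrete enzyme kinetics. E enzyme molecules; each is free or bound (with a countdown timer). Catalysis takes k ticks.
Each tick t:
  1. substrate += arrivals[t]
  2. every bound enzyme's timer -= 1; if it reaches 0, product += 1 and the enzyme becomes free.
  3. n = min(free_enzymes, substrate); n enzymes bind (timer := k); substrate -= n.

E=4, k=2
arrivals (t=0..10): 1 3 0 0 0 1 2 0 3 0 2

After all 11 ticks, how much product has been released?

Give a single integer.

Answer: 10

Derivation:
t=0: arr=1 -> substrate=0 bound=1 product=0
t=1: arr=3 -> substrate=0 bound=4 product=0
t=2: arr=0 -> substrate=0 bound=3 product=1
t=3: arr=0 -> substrate=0 bound=0 product=4
t=4: arr=0 -> substrate=0 bound=0 product=4
t=5: arr=1 -> substrate=0 bound=1 product=4
t=6: arr=2 -> substrate=0 bound=3 product=4
t=7: arr=0 -> substrate=0 bound=2 product=5
t=8: arr=3 -> substrate=0 bound=3 product=7
t=9: arr=0 -> substrate=0 bound=3 product=7
t=10: arr=2 -> substrate=0 bound=2 product=10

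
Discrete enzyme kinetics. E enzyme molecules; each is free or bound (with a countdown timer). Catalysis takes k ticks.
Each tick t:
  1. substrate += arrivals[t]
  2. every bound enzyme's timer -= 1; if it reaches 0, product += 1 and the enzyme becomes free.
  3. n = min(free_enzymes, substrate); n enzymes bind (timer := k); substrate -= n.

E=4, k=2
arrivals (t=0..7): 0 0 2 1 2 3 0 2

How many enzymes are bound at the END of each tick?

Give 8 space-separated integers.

t=0: arr=0 -> substrate=0 bound=0 product=0
t=1: arr=0 -> substrate=0 bound=0 product=0
t=2: arr=2 -> substrate=0 bound=2 product=0
t=3: arr=1 -> substrate=0 bound=3 product=0
t=4: arr=2 -> substrate=0 bound=3 product=2
t=5: arr=3 -> substrate=1 bound=4 product=3
t=6: arr=0 -> substrate=0 bound=3 product=5
t=7: arr=2 -> substrate=0 bound=3 product=7

Answer: 0 0 2 3 3 4 3 3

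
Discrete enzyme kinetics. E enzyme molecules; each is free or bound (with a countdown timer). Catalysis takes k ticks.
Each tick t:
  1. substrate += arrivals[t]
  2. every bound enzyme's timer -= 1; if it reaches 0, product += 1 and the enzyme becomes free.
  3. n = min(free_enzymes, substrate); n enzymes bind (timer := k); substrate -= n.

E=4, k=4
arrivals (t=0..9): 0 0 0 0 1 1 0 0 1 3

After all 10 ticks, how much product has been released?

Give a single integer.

t=0: arr=0 -> substrate=0 bound=0 product=0
t=1: arr=0 -> substrate=0 bound=0 product=0
t=2: arr=0 -> substrate=0 bound=0 product=0
t=3: arr=0 -> substrate=0 bound=0 product=0
t=4: arr=1 -> substrate=0 bound=1 product=0
t=5: arr=1 -> substrate=0 bound=2 product=0
t=6: arr=0 -> substrate=0 bound=2 product=0
t=7: arr=0 -> substrate=0 bound=2 product=0
t=8: arr=1 -> substrate=0 bound=2 product=1
t=9: arr=3 -> substrate=0 bound=4 product=2

Answer: 2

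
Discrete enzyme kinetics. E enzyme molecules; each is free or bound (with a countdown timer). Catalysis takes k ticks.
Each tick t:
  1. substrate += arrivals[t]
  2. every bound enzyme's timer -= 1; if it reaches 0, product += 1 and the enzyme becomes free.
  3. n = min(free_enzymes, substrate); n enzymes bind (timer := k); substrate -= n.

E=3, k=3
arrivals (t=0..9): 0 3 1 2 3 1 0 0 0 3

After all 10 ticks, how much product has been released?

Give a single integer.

t=0: arr=0 -> substrate=0 bound=0 product=0
t=1: arr=3 -> substrate=0 bound=3 product=0
t=2: arr=1 -> substrate=1 bound=3 product=0
t=3: arr=2 -> substrate=3 bound=3 product=0
t=4: arr=3 -> substrate=3 bound=3 product=3
t=5: arr=1 -> substrate=4 bound=3 product=3
t=6: arr=0 -> substrate=4 bound=3 product=3
t=7: arr=0 -> substrate=1 bound=3 product=6
t=8: arr=0 -> substrate=1 bound=3 product=6
t=9: arr=3 -> substrate=4 bound=3 product=6

Answer: 6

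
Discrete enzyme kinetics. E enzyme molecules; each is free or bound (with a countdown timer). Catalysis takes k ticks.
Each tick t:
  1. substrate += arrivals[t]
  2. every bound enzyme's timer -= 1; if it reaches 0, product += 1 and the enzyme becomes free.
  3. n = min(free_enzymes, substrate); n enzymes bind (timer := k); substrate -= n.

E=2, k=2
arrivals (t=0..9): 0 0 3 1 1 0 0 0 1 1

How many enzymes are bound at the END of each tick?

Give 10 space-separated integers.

t=0: arr=0 -> substrate=0 bound=0 product=0
t=1: arr=0 -> substrate=0 bound=0 product=0
t=2: arr=3 -> substrate=1 bound=2 product=0
t=3: arr=1 -> substrate=2 bound=2 product=0
t=4: arr=1 -> substrate=1 bound=2 product=2
t=5: arr=0 -> substrate=1 bound=2 product=2
t=6: arr=0 -> substrate=0 bound=1 product=4
t=7: arr=0 -> substrate=0 bound=1 product=4
t=8: arr=1 -> substrate=0 bound=1 product=5
t=9: arr=1 -> substrate=0 bound=2 product=5

Answer: 0 0 2 2 2 2 1 1 1 2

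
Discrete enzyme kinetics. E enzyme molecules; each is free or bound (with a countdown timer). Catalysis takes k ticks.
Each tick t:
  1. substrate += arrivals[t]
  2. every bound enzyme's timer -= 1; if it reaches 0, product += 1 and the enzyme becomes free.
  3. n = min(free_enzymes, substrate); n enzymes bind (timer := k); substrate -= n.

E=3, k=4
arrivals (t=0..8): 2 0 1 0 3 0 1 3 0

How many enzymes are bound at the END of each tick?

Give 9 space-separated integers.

t=0: arr=2 -> substrate=0 bound=2 product=0
t=1: arr=0 -> substrate=0 bound=2 product=0
t=2: arr=1 -> substrate=0 bound=3 product=0
t=3: arr=0 -> substrate=0 bound=3 product=0
t=4: arr=3 -> substrate=1 bound=3 product=2
t=5: arr=0 -> substrate=1 bound=3 product=2
t=6: arr=1 -> substrate=1 bound=3 product=3
t=7: arr=3 -> substrate=4 bound=3 product=3
t=8: arr=0 -> substrate=2 bound=3 product=5

Answer: 2 2 3 3 3 3 3 3 3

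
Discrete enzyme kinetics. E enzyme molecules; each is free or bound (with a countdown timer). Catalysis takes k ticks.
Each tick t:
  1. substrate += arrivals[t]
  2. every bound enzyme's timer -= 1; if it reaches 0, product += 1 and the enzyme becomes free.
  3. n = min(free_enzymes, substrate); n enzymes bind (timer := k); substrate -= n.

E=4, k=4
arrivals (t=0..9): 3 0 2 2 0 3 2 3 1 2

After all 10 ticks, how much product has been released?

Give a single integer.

t=0: arr=3 -> substrate=0 bound=3 product=0
t=1: arr=0 -> substrate=0 bound=3 product=0
t=2: arr=2 -> substrate=1 bound=4 product=0
t=3: arr=2 -> substrate=3 bound=4 product=0
t=4: arr=0 -> substrate=0 bound=4 product=3
t=5: arr=3 -> substrate=3 bound=4 product=3
t=6: arr=2 -> substrate=4 bound=4 product=4
t=7: arr=3 -> substrate=7 bound=4 product=4
t=8: arr=1 -> substrate=5 bound=4 product=7
t=9: arr=2 -> substrate=7 bound=4 product=7

Answer: 7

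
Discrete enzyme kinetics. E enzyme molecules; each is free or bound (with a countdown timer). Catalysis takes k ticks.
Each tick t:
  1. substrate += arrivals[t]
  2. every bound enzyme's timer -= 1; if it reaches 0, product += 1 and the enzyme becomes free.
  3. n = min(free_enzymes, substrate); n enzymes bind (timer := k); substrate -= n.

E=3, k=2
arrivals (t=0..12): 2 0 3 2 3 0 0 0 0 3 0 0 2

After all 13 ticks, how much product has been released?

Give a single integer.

Answer: 13

Derivation:
t=0: arr=2 -> substrate=0 bound=2 product=0
t=1: arr=0 -> substrate=0 bound=2 product=0
t=2: arr=3 -> substrate=0 bound=3 product=2
t=3: arr=2 -> substrate=2 bound=3 product=2
t=4: arr=3 -> substrate=2 bound=3 product=5
t=5: arr=0 -> substrate=2 bound=3 product=5
t=6: arr=0 -> substrate=0 bound=2 product=8
t=7: arr=0 -> substrate=0 bound=2 product=8
t=8: arr=0 -> substrate=0 bound=0 product=10
t=9: arr=3 -> substrate=0 bound=3 product=10
t=10: arr=0 -> substrate=0 bound=3 product=10
t=11: arr=0 -> substrate=0 bound=0 product=13
t=12: arr=2 -> substrate=0 bound=2 product=13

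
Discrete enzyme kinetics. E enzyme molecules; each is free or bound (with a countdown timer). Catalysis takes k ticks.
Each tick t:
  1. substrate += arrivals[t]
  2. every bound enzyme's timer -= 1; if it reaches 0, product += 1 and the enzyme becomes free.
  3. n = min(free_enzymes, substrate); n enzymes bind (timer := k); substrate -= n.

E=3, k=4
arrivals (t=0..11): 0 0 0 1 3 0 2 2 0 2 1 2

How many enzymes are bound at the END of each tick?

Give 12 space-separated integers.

t=0: arr=0 -> substrate=0 bound=0 product=0
t=1: arr=0 -> substrate=0 bound=0 product=0
t=2: arr=0 -> substrate=0 bound=0 product=0
t=3: arr=1 -> substrate=0 bound=1 product=0
t=4: arr=3 -> substrate=1 bound=3 product=0
t=5: arr=0 -> substrate=1 bound=3 product=0
t=6: arr=2 -> substrate=3 bound=3 product=0
t=7: arr=2 -> substrate=4 bound=3 product=1
t=8: arr=0 -> substrate=2 bound=3 product=3
t=9: arr=2 -> substrate=4 bound=3 product=3
t=10: arr=1 -> substrate=5 bound=3 product=3
t=11: arr=2 -> substrate=6 bound=3 product=4

Answer: 0 0 0 1 3 3 3 3 3 3 3 3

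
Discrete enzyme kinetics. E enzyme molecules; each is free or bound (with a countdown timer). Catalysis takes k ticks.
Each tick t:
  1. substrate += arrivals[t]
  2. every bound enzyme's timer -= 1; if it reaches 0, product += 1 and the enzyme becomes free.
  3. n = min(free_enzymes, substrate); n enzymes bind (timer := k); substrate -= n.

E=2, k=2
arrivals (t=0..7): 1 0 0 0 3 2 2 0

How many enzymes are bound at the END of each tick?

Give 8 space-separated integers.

Answer: 1 1 0 0 2 2 2 2

Derivation:
t=0: arr=1 -> substrate=0 bound=1 product=0
t=1: arr=0 -> substrate=0 bound=1 product=0
t=2: arr=0 -> substrate=0 bound=0 product=1
t=3: arr=0 -> substrate=0 bound=0 product=1
t=4: arr=3 -> substrate=1 bound=2 product=1
t=5: arr=2 -> substrate=3 bound=2 product=1
t=6: arr=2 -> substrate=3 bound=2 product=3
t=7: arr=0 -> substrate=3 bound=2 product=3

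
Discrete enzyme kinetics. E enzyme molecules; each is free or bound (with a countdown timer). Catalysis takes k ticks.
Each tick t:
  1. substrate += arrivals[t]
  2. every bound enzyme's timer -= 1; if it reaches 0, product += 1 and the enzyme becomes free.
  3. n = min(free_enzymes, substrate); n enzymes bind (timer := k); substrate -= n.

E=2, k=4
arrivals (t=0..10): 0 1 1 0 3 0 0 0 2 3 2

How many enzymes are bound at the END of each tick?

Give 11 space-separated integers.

Answer: 0 1 2 2 2 2 2 2 2 2 2

Derivation:
t=0: arr=0 -> substrate=0 bound=0 product=0
t=1: arr=1 -> substrate=0 bound=1 product=0
t=2: arr=1 -> substrate=0 bound=2 product=0
t=3: arr=0 -> substrate=0 bound=2 product=0
t=4: arr=3 -> substrate=3 bound=2 product=0
t=5: arr=0 -> substrate=2 bound=2 product=1
t=6: arr=0 -> substrate=1 bound=2 product=2
t=7: arr=0 -> substrate=1 bound=2 product=2
t=8: arr=2 -> substrate=3 bound=2 product=2
t=9: arr=3 -> substrate=5 bound=2 product=3
t=10: arr=2 -> substrate=6 bound=2 product=4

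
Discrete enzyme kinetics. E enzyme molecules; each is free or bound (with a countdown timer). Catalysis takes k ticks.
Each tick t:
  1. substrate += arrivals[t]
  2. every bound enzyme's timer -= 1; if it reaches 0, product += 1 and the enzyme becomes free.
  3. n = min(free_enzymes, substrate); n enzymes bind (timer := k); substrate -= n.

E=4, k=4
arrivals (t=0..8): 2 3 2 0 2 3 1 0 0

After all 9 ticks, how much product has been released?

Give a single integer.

t=0: arr=2 -> substrate=0 bound=2 product=0
t=1: arr=3 -> substrate=1 bound=4 product=0
t=2: arr=2 -> substrate=3 bound=4 product=0
t=3: arr=0 -> substrate=3 bound=4 product=0
t=4: arr=2 -> substrate=3 bound=4 product=2
t=5: arr=3 -> substrate=4 bound=4 product=4
t=6: arr=1 -> substrate=5 bound=4 product=4
t=7: arr=0 -> substrate=5 bound=4 product=4
t=8: arr=0 -> substrate=3 bound=4 product=6

Answer: 6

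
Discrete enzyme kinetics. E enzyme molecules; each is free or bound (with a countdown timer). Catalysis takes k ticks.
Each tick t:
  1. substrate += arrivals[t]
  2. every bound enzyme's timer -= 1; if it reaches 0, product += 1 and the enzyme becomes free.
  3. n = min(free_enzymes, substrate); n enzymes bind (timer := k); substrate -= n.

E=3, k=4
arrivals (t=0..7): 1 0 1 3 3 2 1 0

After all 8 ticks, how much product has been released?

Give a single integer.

Answer: 3

Derivation:
t=0: arr=1 -> substrate=0 bound=1 product=0
t=1: arr=0 -> substrate=0 bound=1 product=0
t=2: arr=1 -> substrate=0 bound=2 product=0
t=3: arr=3 -> substrate=2 bound=3 product=0
t=4: arr=3 -> substrate=4 bound=3 product=1
t=5: arr=2 -> substrate=6 bound=3 product=1
t=6: arr=1 -> substrate=6 bound=3 product=2
t=7: arr=0 -> substrate=5 bound=3 product=3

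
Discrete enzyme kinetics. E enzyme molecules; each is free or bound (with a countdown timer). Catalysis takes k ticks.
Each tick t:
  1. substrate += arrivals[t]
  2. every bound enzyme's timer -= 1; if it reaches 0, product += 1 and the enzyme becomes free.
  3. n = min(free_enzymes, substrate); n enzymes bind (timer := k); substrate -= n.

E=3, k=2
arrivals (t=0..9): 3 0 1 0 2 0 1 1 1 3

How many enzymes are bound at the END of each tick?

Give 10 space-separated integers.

t=0: arr=3 -> substrate=0 bound=3 product=0
t=1: arr=0 -> substrate=0 bound=3 product=0
t=2: arr=1 -> substrate=0 bound=1 product=3
t=3: arr=0 -> substrate=0 bound=1 product=3
t=4: arr=2 -> substrate=0 bound=2 product=4
t=5: arr=0 -> substrate=0 bound=2 product=4
t=6: arr=1 -> substrate=0 bound=1 product=6
t=7: arr=1 -> substrate=0 bound=2 product=6
t=8: arr=1 -> substrate=0 bound=2 product=7
t=9: arr=3 -> substrate=1 bound=3 product=8

Answer: 3 3 1 1 2 2 1 2 2 3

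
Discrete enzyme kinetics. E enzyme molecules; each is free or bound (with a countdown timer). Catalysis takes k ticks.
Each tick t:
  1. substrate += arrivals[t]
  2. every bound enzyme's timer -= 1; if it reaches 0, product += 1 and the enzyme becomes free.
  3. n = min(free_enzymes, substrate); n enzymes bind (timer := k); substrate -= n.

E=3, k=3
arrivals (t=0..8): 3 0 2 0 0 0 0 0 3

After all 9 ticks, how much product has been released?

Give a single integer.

Answer: 5

Derivation:
t=0: arr=3 -> substrate=0 bound=3 product=0
t=1: arr=0 -> substrate=0 bound=3 product=0
t=2: arr=2 -> substrate=2 bound=3 product=0
t=3: arr=0 -> substrate=0 bound=2 product=3
t=4: arr=0 -> substrate=0 bound=2 product=3
t=5: arr=0 -> substrate=0 bound=2 product=3
t=6: arr=0 -> substrate=0 bound=0 product=5
t=7: arr=0 -> substrate=0 bound=0 product=5
t=8: arr=3 -> substrate=0 bound=3 product=5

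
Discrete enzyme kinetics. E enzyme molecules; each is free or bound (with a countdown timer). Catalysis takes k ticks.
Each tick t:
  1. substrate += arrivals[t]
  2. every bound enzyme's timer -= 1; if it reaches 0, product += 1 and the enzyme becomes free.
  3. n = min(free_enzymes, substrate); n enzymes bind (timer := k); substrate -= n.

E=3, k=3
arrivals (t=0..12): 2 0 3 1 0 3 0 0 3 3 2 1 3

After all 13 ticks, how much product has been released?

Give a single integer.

Answer: 11

Derivation:
t=0: arr=2 -> substrate=0 bound=2 product=0
t=1: arr=0 -> substrate=0 bound=2 product=0
t=2: arr=3 -> substrate=2 bound=3 product=0
t=3: arr=1 -> substrate=1 bound=3 product=2
t=4: arr=0 -> substrate=1 bound=3 product=2
t=5: arr=3 -> substrate=3 bound=3 product=3
t=6: arr=0 -> substrate=1 bound=3 product=5
t=7: arr=0 -> substrate=1 bound=3 product=5
t=8: arr=3 -> substrate=3 bound=3 product=6
t=9: arr=3 -> substrate=4 bound=3 product=8
t=10: arr=2 -> substrate=6 bound=3 product=8
t=11: arr=1 -> substrate=6 bound=3 product=9
t=12: arr=3 -> substrate=7 bound=3 product=11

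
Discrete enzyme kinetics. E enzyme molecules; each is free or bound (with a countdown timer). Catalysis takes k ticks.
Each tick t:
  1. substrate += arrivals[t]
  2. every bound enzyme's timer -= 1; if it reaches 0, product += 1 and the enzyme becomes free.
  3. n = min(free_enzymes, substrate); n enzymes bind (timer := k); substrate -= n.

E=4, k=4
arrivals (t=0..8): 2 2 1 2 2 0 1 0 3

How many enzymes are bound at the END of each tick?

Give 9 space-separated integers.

Answer: 2 4 4 4 4 4 4 4 4

Derivation:
t=0: arr=2 -> substrate=0 bound=2 product=0
t=1: arr=2 -> substrate=0 bound=4 product=0
t=2: arr=1 -> substrate=1 bound=4 product=0
t=3: arr=2 -> substrate=3 bound=4 product=0
t=4: arr=2 -> substrate=3 bound=4 product=2
t=5: arr=0 -> substrate=1 bound=4 product=4
t=6: arr=1 -> substrate=2 bound=4 product=4
t=7: arr=0 -> substrate=2 bound=4 product=4
t=8: arr=3 -> substrate=3 bound=4 product=6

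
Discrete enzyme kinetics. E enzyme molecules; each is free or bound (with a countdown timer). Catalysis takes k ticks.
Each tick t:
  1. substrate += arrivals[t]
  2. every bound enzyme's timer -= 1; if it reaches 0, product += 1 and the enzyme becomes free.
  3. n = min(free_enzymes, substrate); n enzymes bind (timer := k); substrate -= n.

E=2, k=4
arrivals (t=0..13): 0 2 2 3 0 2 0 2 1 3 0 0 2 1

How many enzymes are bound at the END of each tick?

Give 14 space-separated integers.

t=0: arr=0 -> substrate=0 bound=0 product=0
t=1: arr=2 -> substrate=0 bound=2 product=0
t=2: arr=2 -> substrate=2 bound=2 product=0
t=3: arr=3 -> substrate=5 bound=2 product=0
t=4: arr=0 -> substrate=5 bound=2 product=0
t=5: arr=2 -> substrate=5 bound=2 product=2
t=6: arr=0 -> substrate=5 bound=2 product=2
t=7: arr=2 -> substrate=7 bound=2 product=2
t=8: arr=1 -> substrate=8 bound=2 product=2
t=9: arr=3 -> substrate=9 bound=2 product=4
t=10: arr=0 -> substrate=9 bound=2 product=4
t=11: arr=0 -> substrate=9 bound=2 product=4
t=12: arr=2 -> substrate=11 bound=2 product=4
t=13: arr=1 -> substrate=10 bound=2 product=6

Answer: 0 2 2 2 2 2 2 2 2 2 2 2 2 2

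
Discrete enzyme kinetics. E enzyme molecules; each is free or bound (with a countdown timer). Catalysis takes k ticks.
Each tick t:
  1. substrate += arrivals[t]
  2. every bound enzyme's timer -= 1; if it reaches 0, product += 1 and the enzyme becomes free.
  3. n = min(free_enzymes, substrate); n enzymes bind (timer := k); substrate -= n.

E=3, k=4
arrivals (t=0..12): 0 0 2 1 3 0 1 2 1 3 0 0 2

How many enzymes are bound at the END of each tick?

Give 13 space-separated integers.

Answer: 0 0 2 3 3 3 3 3 3 3 3 3 3

Derivation:
t=0: arr=0 -> substrate=0 bound=0 product=0
t=1: arr=0 -> substrate=0 bound=0 product=0
t=2: arr=2 -> substrate=0 bound=2 product=0
t=3: arr=1 -> substrate=0 bound=3 product=0
t=4: arr=3 -> substrate=3 bound=3 product=0
t=5: arr=0 -> substrate=3 bound=3 product=0
t=6: arr=1 -> substrate=2 bound=3 product=2
t=7: arr=2 -> substrate=3 bound=3 product=3
t=8: arr=1 -> substrate=4 bound=3 product=3
t=9: arr=3 -> substrate=7 bound=3 product=3
t=10: arr=0 -> substrate=5 bound=3 product=5
t=11: arr=0 -> substrate=4 bound=3 product=6
t=12: arr=2 -> substrate=6 bound=3 product=6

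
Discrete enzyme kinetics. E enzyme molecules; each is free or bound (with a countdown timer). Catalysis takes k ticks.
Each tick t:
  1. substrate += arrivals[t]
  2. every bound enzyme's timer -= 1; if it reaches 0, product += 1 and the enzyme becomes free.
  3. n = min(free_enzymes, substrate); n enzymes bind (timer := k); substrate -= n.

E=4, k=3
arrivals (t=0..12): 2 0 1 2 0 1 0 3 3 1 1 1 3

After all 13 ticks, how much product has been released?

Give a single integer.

Answer: 10

Derivation:
t=0: arr=2 -> substrate=0 bound=2 product=0
t=1: arr=0 -> substrate=0 bound=2 product=0
t=2: arr=1 -> substrate=0 bound=3 product=0
t=3: arr=2 -> substrate=0 bound=3 product=2
t=4: arr=0 -> substrate=0 bound=3 product=2
t=5: arr=1 -> substrate=0 bound=3 product=3
t=6: arr=0 -> substrate=0 bound=1 product=5
t=7: arr=3 -> substrate=0 bound=4 product=5
t=8: arr=3 -> substrate=2 bound=4 product=6
t=9: arr=1 -> substrate=3 bound=4 product=6
t=10: arr=1 -> substrate=1 bound=4 product=9
t=11: arr=1 -> substrate=1 bound=4 product=10
t=12: arr=3 -> substrate=4 bound=4 product=10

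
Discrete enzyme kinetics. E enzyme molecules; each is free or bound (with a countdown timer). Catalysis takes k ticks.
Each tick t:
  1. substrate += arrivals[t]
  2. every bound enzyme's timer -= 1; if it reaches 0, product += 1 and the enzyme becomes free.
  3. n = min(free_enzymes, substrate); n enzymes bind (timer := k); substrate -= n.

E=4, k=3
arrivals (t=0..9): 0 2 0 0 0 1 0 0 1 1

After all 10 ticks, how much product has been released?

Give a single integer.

Answer: 3

Derivation:
t=0: arr=0 -> substrate=0 bound=0 product=0
t=1: arr=2 -> substrate=0 bound=2 product=0
t=2: arr=0 -> substrate=0 bound=2 product=0
t=3: arr=0 -> substrate=0 bound=2 product=0
t=4: arr=0 -> substrate=0 bound=0 product=2
t=5: arr=1 -> substrate=0 bound=1 product=2
t=6: arr=0 -> substrate=0 bound=1 product=2
t=7: arr=0 -> substrate=0 bound=1 product=2
t=8: arr=1 -> substrate=0 bound=1 product=3
t=9: arr=1 -> substrate=0 bound=2 product=3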